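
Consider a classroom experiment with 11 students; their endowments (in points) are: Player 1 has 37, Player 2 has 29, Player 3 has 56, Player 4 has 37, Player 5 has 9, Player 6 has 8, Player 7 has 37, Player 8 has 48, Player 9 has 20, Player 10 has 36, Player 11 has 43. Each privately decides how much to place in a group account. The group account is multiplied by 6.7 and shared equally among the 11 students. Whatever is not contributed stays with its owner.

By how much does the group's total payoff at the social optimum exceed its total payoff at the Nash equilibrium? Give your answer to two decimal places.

2052.00 points

The private return per contributed unit is 6.7/11 = 0.6091 < 1 for every player regardless of endowment, so the Nash equilibrium is zero contribution and the group total is Σ E_j = 37 + 29 + 56 + 37 + 9 + 8 + 37 + 48 + 20 + 36 + 43 = 360.
Each contributed unit returns 6.700 to the group, so the social optimum is full contribution by everyone: group total = 6.700 × 360 = 2412.00.
Efficiency loss = (6.700 − 1) × 360 = 2052.00.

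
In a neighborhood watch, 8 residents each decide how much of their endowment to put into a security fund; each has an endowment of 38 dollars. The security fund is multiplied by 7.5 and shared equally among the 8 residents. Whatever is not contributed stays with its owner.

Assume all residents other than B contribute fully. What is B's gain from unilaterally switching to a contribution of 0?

2.38 dollars

Switching from a contribution of 38 to 0 lets B keep an extra 38 dollars, but lowers the security fund by 38, which costs B their own share of that drop: 7.5/8 × 38 = 35.62.
Net gain = 38 − 35.62 = 2.38. The private return per contributed unit (0.9375) is below 1, so free-riding is indeed the best response regardless of what the others do.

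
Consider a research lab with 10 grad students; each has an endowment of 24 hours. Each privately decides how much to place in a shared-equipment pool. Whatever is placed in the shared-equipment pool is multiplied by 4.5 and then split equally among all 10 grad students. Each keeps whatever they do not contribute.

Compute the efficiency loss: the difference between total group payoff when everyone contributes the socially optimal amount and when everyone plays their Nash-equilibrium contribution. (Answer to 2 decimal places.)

840.00 hours

Each contributed unit returns 4.5/10 = 0.4500 to its contributor — below 1 — so contributing 0 is dominant for every player. At the Nash equilibrium everyone keeps their 24, and the group total is 10 × 24 = 240.
Each contributed unit returns 4.500 to the group as a whole (0.4500 to each of 10 players), which exceeds 1, so the social optimum is full contribution: group total = 4.500 × 240 = 1080.00.
Efficiency loss = 1080.00 − 240 = 840.00.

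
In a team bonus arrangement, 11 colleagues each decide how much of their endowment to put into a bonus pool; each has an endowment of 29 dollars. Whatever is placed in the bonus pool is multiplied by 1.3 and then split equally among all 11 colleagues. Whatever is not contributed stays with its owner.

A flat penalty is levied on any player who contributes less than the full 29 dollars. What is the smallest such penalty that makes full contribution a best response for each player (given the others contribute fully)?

Given the others contribute fully, the best deviation is to contribute 0 (any partial contribution still incurs the fine and gives up units whose private return 0.1182 is below 1).
Deviating from 29 to 0 saves 29 dollars but forfeits the deviator's share of the drop in the bonus pool: 1.3/11 × 29 = 3.43.
So the deviation gain is 29 − 3.43 = 25.57, and the fine must be at least 25.57 dollars to wipe it out.

25.57 dollars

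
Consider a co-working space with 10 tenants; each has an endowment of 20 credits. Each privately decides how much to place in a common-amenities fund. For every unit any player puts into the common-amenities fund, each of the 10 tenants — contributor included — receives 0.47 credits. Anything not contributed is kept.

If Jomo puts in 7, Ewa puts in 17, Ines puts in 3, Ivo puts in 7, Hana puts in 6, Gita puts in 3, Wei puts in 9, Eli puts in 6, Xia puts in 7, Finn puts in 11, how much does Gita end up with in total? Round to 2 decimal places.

Total contributed: 7 + 17 + 3 + 7 + 6 + 3 + 9 + 6 + 7 + 11 = 76.
Each receives 0.47 × 76 = 35.72 from the common-amenities fund.
Gita keeps 20 − 3 = 17, so Gita's payoff is 17 + 35.72 = 52.72.

52.72 credits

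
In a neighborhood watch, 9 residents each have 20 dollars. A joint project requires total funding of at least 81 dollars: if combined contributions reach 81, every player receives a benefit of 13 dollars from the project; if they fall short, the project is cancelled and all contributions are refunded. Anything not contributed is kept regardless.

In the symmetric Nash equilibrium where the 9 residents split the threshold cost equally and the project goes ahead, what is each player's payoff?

24 dollars

Equal share of the threshold: 81/9 = 9.
At this profile no one gains by cutting their contribution: any cut drops the total below 81, the project is cancelled, contributions are refunded, and the deviator ends with 20, which is less than 20 − 9 + 13 = 24. Contributing more than 9 just wastes the excess. So contributing exactly 9 is a best response.
Each player's payoff: 20 − 9 + 13 = 24.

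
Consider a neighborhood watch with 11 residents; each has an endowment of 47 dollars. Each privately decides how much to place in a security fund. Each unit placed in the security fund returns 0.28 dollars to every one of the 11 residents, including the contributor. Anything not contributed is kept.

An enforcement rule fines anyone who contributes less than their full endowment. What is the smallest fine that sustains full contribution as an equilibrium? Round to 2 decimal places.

Given the others contribute fully, the best deviation is to contribute 0 (any partial contribution still incurs the fine and gives up units whose private return 0.28 is below 1).
Deviating from 47 to 0 saves 47 dollars but forfeits the deviator's share of the drop in the security fund: 0.28 × 47 = 13.16.
So the deviation gain is 47 − 13.16 = 33.84, and the fine must be at least 33.84 dollars to wipe it out.

33.84 dollars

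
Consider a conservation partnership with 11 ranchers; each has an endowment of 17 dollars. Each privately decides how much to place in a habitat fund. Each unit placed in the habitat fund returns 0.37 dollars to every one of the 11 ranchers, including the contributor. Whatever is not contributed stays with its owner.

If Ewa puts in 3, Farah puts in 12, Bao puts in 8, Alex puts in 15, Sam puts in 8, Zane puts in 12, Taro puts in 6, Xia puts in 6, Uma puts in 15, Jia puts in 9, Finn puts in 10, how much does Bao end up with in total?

Total contributed: 3 + 12 + 8 + 15 + 8 + 12 + 6 + 6 + 15 + 9 + 10 = 104.
Each receives 0.37 × 104 = 38.48 from the habitat fund.
Bao keeps 17 − 8 = 9, so Bao's payoff is 9 + 38.48 = 47.48.

47.48 dollars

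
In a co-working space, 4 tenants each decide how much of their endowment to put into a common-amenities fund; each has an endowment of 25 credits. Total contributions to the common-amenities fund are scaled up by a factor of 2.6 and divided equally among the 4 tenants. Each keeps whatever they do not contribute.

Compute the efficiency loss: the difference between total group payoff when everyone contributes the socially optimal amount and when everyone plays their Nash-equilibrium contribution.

Each contributed unit returns 2.6/4 = 0.6500 to its contributor — below 1 — so contributing 0 is dominant for every player. At the Nash equilibrium everyone keeps their 25, and the group total is 4 × 25 = 100.
Each contributed unit returns 2.600 to the group as a whole (0.6500 to each of 4 players), which exceeds 1, so the social optimum is full contribution: group total = 2.600 × 100 = 260.00.
Efficiency loss = 260.00 − 100 = 160.00.

160.00 credits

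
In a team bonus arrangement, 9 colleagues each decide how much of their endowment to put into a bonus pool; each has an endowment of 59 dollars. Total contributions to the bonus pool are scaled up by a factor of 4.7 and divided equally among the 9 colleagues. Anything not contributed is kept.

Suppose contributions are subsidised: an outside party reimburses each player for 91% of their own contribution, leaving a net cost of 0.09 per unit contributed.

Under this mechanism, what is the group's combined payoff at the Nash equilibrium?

With the mechanism, a contributed unit returns (4.7/9) / 0.09 = 5.8025 per unit of net cost to the contributor — now above 1 — so contributing fully is weakly dominant for every player.
At the Nash equilibrium everyone contributes 59. Group total payoff = 9 × (59 × 0.91 + 4.7 × 59) = 2978.91.

2978.91 dollars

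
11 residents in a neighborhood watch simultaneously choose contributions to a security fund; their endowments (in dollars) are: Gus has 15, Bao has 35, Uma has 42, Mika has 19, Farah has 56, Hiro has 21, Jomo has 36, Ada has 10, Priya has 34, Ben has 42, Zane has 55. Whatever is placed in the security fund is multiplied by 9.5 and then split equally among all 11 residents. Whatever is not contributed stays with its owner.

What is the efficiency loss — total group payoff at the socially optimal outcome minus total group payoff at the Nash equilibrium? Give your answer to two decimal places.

The private return per contributed unit is 9.5/11 = 0.8636 < 1 for every player regardless of endowment, so the Nash equilibrium is zero contribution and the group total is Σ E_j = 15 + 35 + 42 + 19 + 56 + 21 + 36 + 10 + 34 + 42 + 55 = 365.
Each contributed unit returns 9.500 to the group, so the social optimum is full contribution by everyone: group total = 9.500 × 365 = 3467.50.
Efficiency loss = (9.500 − 1) × 365 = 3102.50.

3102.50 dollars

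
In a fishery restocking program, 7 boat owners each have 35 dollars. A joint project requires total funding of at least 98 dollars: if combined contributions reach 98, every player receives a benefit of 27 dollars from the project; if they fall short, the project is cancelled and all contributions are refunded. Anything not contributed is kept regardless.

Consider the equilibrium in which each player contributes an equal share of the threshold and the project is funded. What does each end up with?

Equal share of the threshold: 98/7 = 14.
At this profile no one gains by cutting their contribution: any cut drops the total below 98, the project is cancelled, contributions are refunded, and the deviator ends with 35, which is less than 35 − 14 + 27 = 48. Contributing more than 14 just wastes the excess. So contributing exactly 14 is a best response.
Each player's payoff: 35 − 14 + 27 = 48.

48 dollars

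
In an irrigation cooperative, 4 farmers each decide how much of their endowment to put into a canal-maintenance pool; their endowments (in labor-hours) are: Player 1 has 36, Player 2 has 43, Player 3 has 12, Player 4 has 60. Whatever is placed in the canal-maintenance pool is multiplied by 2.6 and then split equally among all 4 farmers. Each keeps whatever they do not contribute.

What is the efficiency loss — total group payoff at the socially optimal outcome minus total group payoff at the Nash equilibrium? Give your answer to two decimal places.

241.60 labor-hours

The private return per contributed unit is 2.6/4 = 0.6500 < 1 for every player regardless of endowment, so the Nash equilibrium is zero contribution and the group total is Σ E_j = 36 + 43 + 12 + 60 = 151.
Each contributed unit returns 2.600 to the group, so the social optimum is full contribution by everyone: group total = 2.600 × 151 = 392.60.
Efficiency loss = (2.600 − 1) × 151 = 241.60.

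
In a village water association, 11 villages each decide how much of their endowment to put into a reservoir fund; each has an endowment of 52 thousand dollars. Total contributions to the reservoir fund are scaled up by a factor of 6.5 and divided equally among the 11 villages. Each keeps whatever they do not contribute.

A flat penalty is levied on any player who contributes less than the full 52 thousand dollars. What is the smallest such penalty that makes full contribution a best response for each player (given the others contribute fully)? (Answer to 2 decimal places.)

Given the others contribute fully, the best deviation is to contribute 0 (any partial contribution still incurs the fine and gives up units whose private return 0.5909 is below 1).
Deviating from 52 to 0 saves 52 thousand dollars but forfeits the deviator's share of the drop in the reservoir fund: 6.5/11 × 52 = 30.73.
So the deviation gain is 52 − 30.73 = 21.27, and the fine must be at least 21.27 thousand dollars to wipe it out.

21.27 thousand dollars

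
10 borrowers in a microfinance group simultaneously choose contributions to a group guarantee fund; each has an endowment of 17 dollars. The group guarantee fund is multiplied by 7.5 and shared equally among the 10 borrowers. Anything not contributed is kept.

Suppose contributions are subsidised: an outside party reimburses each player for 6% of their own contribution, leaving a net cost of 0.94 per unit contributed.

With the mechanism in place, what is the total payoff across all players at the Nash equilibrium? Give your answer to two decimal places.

170.00 dollars

With the mechanism, a contributed unit returns (7.5/10) / 0.94 = 0.7979 per unit of net cost — still below 1 — so contributing 0 remains dominant for every player.
At the Nash equilibrium no one contributes; group total payoff = 10 × 17 = 170.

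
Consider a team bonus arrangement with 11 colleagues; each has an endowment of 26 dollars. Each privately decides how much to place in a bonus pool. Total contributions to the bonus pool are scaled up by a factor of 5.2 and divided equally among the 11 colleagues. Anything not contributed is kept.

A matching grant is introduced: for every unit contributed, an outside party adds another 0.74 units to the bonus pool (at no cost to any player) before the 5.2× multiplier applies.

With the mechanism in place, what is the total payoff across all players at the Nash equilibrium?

286.00 dollars

The effective private return is 5.2 × 1.74 / 11 = 0.8225, which is still under 1, so the mechanism doesn't change anyone's dominant strategy: zero contribution.
Everyone keeps their endowment and the group total is 11 × 26 = 286.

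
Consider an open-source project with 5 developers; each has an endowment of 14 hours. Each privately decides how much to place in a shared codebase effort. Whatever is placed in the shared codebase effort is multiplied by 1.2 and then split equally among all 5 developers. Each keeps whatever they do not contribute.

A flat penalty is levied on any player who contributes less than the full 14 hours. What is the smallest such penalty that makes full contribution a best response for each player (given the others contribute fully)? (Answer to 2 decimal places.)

Given the others contribute fully, the best deviation is to contribute 0 (any partial contribution still incurs the fine and gives up units whose private return 0.2400 is below 1).
Deviating from 14 to 0 saves 14 hours but forfeits the deviator's share of the drop in the shared codebase effort: 1.2/5 × 14 = 3.36.
So the deviation gain is 14 − 3.36 = 10.64, and the fine must be at least 10.64 hours to wipe it out.

10.64 hours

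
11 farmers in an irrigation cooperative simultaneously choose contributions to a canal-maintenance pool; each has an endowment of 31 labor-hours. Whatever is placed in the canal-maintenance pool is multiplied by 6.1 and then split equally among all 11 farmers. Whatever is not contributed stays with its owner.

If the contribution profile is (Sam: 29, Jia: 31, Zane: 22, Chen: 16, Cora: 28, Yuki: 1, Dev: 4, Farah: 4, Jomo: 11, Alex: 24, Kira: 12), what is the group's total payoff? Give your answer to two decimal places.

1269.20 labor-hours

Total contributed: 29 + 31 + 22 + 16 + 28 + 1 + 4 + 4 + 11 + 24 + 12 = 182; total kept: 11 × 31 − 182 = 159.
The canal-maintenance pool pays out 6.1 × 182 = 1110.20 in aggregate.
Group total = 159 + 1110.20 = 1269.20.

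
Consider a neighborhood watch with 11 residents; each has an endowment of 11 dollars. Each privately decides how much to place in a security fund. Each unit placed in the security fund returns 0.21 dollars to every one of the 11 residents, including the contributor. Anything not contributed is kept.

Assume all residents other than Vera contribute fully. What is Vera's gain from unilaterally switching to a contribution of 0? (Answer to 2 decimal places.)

8.69 dollars

Switching from a contribution of 11 to 0 lets Vera keep an extra 11 dollars, but lowers the security fund by 11, which costs Vera their own share of that drop: 0.21 × 11 = 2.31.
Net gain = 11 − 2.31 = 8.69. The private return per contributed unit (0.21) is below 1, so free-riding is indeed the best response regardless of what the others do.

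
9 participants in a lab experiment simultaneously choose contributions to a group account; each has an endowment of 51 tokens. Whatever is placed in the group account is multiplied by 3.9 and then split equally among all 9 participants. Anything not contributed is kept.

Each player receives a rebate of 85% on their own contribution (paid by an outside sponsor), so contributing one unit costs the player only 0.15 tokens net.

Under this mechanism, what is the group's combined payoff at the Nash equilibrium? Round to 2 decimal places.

2180.25 tokens

Under the mechanism each unit contributed yields (3.9/9) / 0.15 = 2.8889 back to its contributor per unit of net cost, which exceeds 1, making full contribution the dominant choice for everyone.
So the Nash equilibrium is full contribution by all 9; the group earns 9 × (51 × 0.85 + 3.9 × 51) = 2180.25.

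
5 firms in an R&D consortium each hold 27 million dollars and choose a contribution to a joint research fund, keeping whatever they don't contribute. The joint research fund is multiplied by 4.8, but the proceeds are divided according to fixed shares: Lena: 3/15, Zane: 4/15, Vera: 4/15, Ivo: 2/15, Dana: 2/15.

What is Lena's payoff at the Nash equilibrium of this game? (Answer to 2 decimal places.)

78.84 million dollars

Player j's private return per contributed unit is 4.8 × (j's share). Contributing is weakly dominant for j when that share is at least 1/4.8 = 0.2083, and contributing 0 is dominant otherwise.
Zane and Vera are above the threshold, contributing 27 each; the remaining 3 contribute 0. Total contributed: 54.
Lena keeps 27 and receives 4.8 × 54 × 3/15 = 51.84 from the joint research fund, for a payoff of 78.84.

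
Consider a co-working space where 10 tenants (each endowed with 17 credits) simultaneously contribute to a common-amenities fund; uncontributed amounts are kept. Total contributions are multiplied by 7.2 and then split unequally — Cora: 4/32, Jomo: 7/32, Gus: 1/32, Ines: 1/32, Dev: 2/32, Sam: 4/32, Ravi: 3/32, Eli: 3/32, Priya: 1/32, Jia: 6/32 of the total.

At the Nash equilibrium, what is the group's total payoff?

380.80 credits

Player j's private return per contributed unit is 7.2 × (j's share). Contributing is weakly dominant for j when that share is at least 1/7.2 = 0.1389, and contributing 0 is dominant otherwise.
Jomo and Jia are above the threshold, contributing 17 each; the remaining 8 contribute 0. Total contributed: 34.
The common-amenities fund pays out 7.2 × 34 = 244.80 in total (split across the unequal shares, but the aggregate is all that matters for the group sum).
The 8 free-riders keep 17 each, adding 136. Group total = 136 + 244.80 = 380.80.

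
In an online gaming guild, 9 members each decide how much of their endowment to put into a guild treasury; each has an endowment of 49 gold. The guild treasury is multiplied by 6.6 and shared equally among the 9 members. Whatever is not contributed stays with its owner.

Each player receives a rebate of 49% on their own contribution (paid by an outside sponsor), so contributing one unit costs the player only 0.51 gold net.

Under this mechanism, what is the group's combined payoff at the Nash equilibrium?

The effective private return per unit is now (6.6/9) / 0.51 = 1.4379 > 1, so every player's dominant strategy flips to full contribution.
So the Nash equilibrium is full contribution by all 9; the group earns 9 × (49 × 0.49 + 6.6 × 49) = 3126.69.

3126.69 gold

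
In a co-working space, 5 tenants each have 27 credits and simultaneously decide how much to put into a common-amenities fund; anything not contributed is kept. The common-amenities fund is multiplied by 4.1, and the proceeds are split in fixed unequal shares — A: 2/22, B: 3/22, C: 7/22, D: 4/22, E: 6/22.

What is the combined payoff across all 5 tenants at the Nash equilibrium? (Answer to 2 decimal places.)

Each unit j contributes comes back to j as 4.1 × (j's share), so j prefers to contribute only if that share exceeds 1/4.1 = 0.2439; otherwise keeping the unit dominates.
C and E are above the threshold, contributing 27 each; the remaining 3 contribute 0. Total contributed: 54.
The common-amenities fund pays out 4.1 × 54 = 221.40 in total (split across the unequal shares, but the aggregate is all that matters for the group sum).
The 3 free-riders keep 27 each, adding 81. Group total = 81 + 221.40 = 302.40.

302.40 credits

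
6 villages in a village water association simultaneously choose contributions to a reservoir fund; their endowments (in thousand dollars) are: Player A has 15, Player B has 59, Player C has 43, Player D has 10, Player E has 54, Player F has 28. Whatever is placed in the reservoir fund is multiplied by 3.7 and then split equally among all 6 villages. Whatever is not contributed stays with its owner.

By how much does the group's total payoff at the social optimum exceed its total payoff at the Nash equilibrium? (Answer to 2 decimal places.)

564.30 thousand dollars

The private return per contributed unit is 3.7/6 = 0.6167 < 1 for every player regardless of endowment, so the Nash equilibrium is zero contribution and the group total is Σ E_j = 15 + 59 + 43 + 10 + 54 + 28 = 209.
Each contributed unit returns 3.700 to the group, so the social optimum is full contribution by everyone: group total = 3.700 × 209 = 773.30.
Efficiency loss = (3.700 − 1) × 209 = 564.30.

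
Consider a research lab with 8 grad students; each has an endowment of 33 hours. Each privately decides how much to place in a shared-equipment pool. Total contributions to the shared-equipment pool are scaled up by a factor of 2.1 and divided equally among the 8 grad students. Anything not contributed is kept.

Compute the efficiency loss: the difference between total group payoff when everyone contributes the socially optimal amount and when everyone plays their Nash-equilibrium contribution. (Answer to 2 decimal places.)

Each contributed unit returns 2.1/8 = 0.2625 to its contributor — below 1 — so contributing 0 is dominant for every player. At the Nash equilibrium everyone keeps their 33, and the group total is 8 × 33 = 264.
Each contributed unit returns 2.100 to the group as a whole (0.2625 to each of 8 players), which exceeds 1, so the social optimum is full contribution: group total = 2.100 × 264 = 554.40.
Efficiency loss = 554.40 − 264 = 290.40.

290.40 hours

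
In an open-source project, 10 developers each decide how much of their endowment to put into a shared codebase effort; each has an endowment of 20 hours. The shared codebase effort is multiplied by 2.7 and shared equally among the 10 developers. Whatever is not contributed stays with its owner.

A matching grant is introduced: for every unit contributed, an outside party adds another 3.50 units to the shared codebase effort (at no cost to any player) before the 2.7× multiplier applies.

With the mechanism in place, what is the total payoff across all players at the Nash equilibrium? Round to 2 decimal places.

The effective private return per unit is now 2.7 × 4.50 / 10 = 1.2150 > 1, so every player's dominant strategy flips to full contribution.
So the Nash equilibrium is full contribution by all 10; the group earns 2.7 × 4.50 × 200 = 2430.00.

2430.00 hours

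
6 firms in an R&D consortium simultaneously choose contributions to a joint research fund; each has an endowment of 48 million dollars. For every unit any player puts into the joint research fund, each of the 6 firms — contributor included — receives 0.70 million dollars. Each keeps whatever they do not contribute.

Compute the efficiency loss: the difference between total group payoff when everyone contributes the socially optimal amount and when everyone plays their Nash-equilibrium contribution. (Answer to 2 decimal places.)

The private return per contributed unit is 0.70 < 1, so contributing 0 is dominant for every player. At the Nash equilibrium everyone keeps their 48, and the group total is 6 × 48 = 288.
Each contributed unit returns 4.200 to the group as a whole (0.70 to each of 6 players), which exceeds 1, so the social optimum is full contribution: group total = 4.200 × 288 = 1209.60.
Efficiency loss = 1209.60 − 288 = 921.60.

921.60 million dollars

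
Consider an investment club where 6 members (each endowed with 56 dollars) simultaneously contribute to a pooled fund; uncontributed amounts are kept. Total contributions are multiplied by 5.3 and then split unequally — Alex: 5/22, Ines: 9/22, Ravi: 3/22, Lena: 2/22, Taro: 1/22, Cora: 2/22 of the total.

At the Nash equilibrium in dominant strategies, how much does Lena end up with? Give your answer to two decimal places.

109.96 dollars

A player with share s gets back 5.3·s per unit contributed, so full contribution is dominant for anyone with s > 1/5.3 = 0.1887 and zero contribution is dominant for anyone below.
Alex and Ines are above the threshold, contributing 56 each; the remaining 4 contribute 0. Total contributed: 112.
Lena keeps 56 and receives 5.3 × 112 × 2/22 = 53.96 from the pooled fund, for a payoff of 109.96.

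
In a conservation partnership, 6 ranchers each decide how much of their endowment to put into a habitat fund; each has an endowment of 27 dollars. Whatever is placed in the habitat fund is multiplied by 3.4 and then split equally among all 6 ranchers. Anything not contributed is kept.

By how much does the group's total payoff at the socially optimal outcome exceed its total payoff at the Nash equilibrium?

388.80 dollars

Each contributed unit returns 3.4/6 = 0.5667 to its contributor — below 1 — so contributing 0 is dominant for every player. At the Nash equilibrium everyone keeps their 27, and the group total is 6 × 27 = 162.
Each contributed unit returns 3.400 to the group as a whole (0.5667 to each of 6 players), which exceeds 1, so the social optimum is full contribution: group total = 3.400 × 162 = 550.80.
Efficiency loss = 550.80 − 162 = 388.80.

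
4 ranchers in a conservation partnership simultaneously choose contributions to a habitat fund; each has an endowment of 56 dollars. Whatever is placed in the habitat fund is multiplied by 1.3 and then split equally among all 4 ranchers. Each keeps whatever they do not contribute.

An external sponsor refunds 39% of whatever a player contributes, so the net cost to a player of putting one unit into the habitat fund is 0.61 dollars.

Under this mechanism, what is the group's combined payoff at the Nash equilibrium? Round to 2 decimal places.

224.00 dollars

Even with the mechanism, each unit contributed returns only (1.3/4) / 0.61 = 0.5328 per unit of net cost, so contributing nothing is still dominant.
At the Nash equilibrium no one contributes; group total payoff = 4 × 56 = 224.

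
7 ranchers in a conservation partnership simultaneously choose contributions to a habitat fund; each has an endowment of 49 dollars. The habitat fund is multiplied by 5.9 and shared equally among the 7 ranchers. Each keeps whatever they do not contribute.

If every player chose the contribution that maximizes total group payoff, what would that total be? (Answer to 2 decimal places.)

2023.70 dollars

Each contributed unit returns 5.900 to the group as a whole (0.8429 to each of 7 players), which exceeds 1, so the social optimum is full contribution: group total = 5.900 × 343 = 2023.70.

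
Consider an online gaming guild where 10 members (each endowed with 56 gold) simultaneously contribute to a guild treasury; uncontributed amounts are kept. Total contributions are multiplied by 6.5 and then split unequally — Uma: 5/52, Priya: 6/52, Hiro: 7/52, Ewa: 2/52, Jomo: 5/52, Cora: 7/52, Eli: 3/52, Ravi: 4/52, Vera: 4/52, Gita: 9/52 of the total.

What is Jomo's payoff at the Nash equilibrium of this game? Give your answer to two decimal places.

A player with share s gets back 6.5·s per unit contributed, so full contribution is dominant for anyone with s > 1/6.5 = 0.1538 and zero contribution is dominant for anyone below.
Only Gita (9/52) clears that bar, contributing 56; the remaining 9 contribute 0. Total contributed: 56.
Jomo keeps 56 and receives 6.5 × 56 × 5/52 = 35.00 from the guild treasury, for a payoff of 91.00.

91.00 gold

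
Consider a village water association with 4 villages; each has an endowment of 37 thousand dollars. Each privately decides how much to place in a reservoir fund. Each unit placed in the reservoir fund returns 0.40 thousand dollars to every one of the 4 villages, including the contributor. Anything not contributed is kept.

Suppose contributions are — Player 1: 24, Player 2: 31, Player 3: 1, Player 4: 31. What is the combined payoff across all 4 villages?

200.20 thousand dollars

Total contributed: 24 + 31 + 1 + 31 = 87; total kept: 4 × 37 − 87 = 61.
The reservoir fund pays out 0.40 × 4 × 87 = 139.20 in aggregate.
Group total = 61 + 139.20 = 200.20.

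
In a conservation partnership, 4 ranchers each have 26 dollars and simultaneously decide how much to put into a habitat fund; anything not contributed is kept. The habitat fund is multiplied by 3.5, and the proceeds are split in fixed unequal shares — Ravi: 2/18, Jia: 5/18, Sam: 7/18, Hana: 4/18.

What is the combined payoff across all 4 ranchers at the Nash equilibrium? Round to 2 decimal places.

A player with share s gets back 3.5·s per unit contributed, so full contribution is dominant for anyone with s > 1/3.5 = 0.2857 and zero contribution is dominant for anyone below.
The only share above 0.2857 is Sam's 7/18, contributing 26; the remaining 3 contribute 0. Total contributed: 26.
The habitat fund pays out 3.5 × 26 = 91.00 in total (split across the unequal shares, but the aggregate is all that matters for the group sum).
The 3 free-riders keep 26 each, adding 78. Group total = 78 + 91.00 = 169.00.

169.00 dollars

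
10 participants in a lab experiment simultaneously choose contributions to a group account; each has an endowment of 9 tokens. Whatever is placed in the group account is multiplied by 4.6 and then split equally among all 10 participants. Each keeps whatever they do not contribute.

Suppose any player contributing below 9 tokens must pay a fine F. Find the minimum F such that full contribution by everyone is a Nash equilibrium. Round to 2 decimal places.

4.86 tokens

Given the others contribute fully, the best deviation is to contribute 0 (any partial contribution still incurs the fine and gives up units whose private return 0.4600 is below 1).
Deviating from 9 to 0 saves 9 tokens but forfeits the deviator's share of the drop in the group account: 4.6/10 × 9 = 4.14.
So the deviation gain is 9 − 4.14 = 4.86, and the fine must be at least 4.86 tokens to wipe it out.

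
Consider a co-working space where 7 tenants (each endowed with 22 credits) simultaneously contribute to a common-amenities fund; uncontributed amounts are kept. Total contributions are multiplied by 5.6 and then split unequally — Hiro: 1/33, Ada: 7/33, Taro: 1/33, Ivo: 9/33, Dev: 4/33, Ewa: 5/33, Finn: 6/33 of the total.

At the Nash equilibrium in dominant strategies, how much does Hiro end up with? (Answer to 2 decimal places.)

33.20 credits

A player with share s gets back 5.6·s per unit contributed, so full contribution is dominant for anyone with s > 1/5.6 = 0.1786 and zero contribution is dominant for anyone below.
The shares above 0.1786 belong to Ada, Ivo and Finn, contributing 22 each; the remaining 4 contribute 0. Total contributed: 66.
Hiro keeps 22 and receives 5.6 × 66 × 1/33 = 11.20 from the common-amenities fund, for a payoff of 33.20.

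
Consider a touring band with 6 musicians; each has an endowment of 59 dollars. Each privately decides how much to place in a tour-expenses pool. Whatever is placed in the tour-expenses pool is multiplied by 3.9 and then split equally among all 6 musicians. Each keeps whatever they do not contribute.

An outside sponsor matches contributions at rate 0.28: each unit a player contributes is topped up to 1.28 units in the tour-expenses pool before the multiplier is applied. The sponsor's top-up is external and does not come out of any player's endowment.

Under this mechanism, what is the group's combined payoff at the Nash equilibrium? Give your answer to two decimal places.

The effective private return is 3.9 × 1.28 / 6 = 0.8320, which is still under 1, so the mechanism doesn't change anyone's dominant strategy: zero contribution.
At the Nash equilibrium no one contributes; group total payoff = 6 × 59 = 354.

354.00 dollars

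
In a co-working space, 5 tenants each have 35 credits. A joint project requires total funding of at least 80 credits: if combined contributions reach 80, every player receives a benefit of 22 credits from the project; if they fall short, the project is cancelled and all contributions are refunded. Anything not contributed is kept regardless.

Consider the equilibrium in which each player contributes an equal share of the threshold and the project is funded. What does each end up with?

41 credits

Equal share of the threshold: 80/5 = 16.
At this profile no one gains by cutting their contribution: any cut drops the total below 80, the project is cancelled, contributions are refunded, and the deviator ends with 35, which is less than 35 − 16 + 22 = 41. Contributing more than 16 just wastes the excess. So contributing exactly 16 is a best response.
Each player's payoff: 35 − 16 + 22 = 41.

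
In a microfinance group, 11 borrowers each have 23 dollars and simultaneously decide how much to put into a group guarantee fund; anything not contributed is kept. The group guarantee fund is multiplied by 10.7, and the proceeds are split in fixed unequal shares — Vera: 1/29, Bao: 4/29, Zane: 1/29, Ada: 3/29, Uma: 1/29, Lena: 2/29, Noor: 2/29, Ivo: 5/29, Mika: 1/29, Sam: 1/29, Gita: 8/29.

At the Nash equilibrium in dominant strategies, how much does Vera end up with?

56.94 dollars

For player j, contributing a unit is worthwhile iff 10.7 × (j's share) ≥ 1, i.e. iff j's share is at least 0.0935.
The shares above 0.0935 belong to Bao, Ada, Ivo and Gita, contributing 23 each; the remaining 7 contribute 0. Total contributed: 92.
Vera keeps 23 and receives 10.7 × 92 × 1/29 = 33.94 from the group guarantee fund, for a payoff of 56.94.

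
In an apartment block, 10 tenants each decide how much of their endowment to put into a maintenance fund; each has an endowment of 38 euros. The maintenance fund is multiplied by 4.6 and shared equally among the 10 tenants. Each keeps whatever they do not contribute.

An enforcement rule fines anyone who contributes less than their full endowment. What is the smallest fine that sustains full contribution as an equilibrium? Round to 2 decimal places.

20.52 euros

Given the others contribute fully, the best deviation is to contribute 0 (any partial contribution still incurs the fine and gives up units whose private return 0.4600 is below 1).
Deviating from 38 to 0 saves 38 euros but forfeits the deviator's share of the drop in the maintenance fund: 4.6/10 × 38 = 17.48.
So the deviation gain is 38 − 17.48 = 20.52, and the fine must be at least 20.52 euros to wipe it out.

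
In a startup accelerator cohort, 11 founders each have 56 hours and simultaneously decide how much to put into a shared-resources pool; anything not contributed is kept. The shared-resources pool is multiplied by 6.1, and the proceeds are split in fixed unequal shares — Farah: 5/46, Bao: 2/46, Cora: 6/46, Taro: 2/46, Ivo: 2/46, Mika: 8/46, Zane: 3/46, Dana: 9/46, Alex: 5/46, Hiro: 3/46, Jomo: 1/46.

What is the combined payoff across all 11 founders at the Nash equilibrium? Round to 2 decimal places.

1187.20 hours

Player j's private return per contributed unit is 6.1 × (j's share). Contributing is weakly dominant for j when that share is at least 1/6.1 = 0.1639, and contributing 0 is dominant otherwise.
Mika and Dana are above the threshold, contributing 56 each; the remaining 9 contribute 0. Total contributed: 112.
The shared-resources pool pays out 6.1 × 112 = 683.20 in total (split across the unequal shares, but the aggregate is all that matters for the group sum).
The 9 free-riders keep 56 each, adding 504. Group total = 504 + 683.20 = 1187.20.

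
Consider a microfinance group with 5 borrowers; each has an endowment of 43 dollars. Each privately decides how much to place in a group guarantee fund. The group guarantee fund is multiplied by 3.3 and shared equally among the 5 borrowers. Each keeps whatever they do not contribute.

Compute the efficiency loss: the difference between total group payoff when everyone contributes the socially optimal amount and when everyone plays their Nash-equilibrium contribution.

Each contributed unit returns 3.3/5 = 0.6600 to its contributor — below 1 — so contributing 0 is dominant for every player. At the Nash equilibrium everyone keeps their 43, and the group total is 5 × 43 = 215.
Each contributed unit returns 3.300 to the group as a whole (0.6600 to each of 5 players), which exceeds 1, so the social optimum is full contribution: group total = 3.300 × 215 = 709.50.
Efficiency loss = 709.50 − 215 = 494.50.

494.50 dollars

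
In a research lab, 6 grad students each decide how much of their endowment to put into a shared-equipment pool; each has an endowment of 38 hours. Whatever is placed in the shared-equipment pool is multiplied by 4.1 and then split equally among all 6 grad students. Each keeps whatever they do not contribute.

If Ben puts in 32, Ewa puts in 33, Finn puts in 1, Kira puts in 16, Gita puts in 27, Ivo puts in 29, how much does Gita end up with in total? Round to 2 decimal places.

Total contributed: 32 + 33 + 1 + 16 + 27 + 29 = 138.
Each receives 4.1 × 138 / 6 = 94.30 from the shared-equipment pool.
Gita keeps 38 − 27 = 11, so Gita's payoff is 11 + 94.30 = 105.30.

105.30 hours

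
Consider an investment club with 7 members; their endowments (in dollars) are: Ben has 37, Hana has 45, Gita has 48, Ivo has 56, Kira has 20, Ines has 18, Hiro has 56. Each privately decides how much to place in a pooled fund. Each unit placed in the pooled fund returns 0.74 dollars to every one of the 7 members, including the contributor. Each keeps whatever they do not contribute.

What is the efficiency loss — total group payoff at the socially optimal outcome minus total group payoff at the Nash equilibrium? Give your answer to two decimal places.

The private return per contributed unit is 0.74 < 1 for everyone, so the Nash equilibrium is zero contribution and the group total is Σ E_j = 37 + 45 + 48 + 56 + 20 + 18 + 56 = 280.
Each contributed unit returns 5.180 to the group, so the social optimum is full contribution by everyone: group total = 5.180 × 280 = 1450.40.
Efficiency loss = (5.180 − 1) × 280 = 1170.40.

1170.40 dollars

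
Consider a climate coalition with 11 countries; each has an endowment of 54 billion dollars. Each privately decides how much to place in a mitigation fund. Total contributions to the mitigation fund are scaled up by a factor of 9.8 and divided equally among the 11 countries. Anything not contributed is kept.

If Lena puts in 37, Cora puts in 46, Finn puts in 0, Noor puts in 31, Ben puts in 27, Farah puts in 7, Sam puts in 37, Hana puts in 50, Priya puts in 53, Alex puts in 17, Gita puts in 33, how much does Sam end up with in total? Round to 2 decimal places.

Total contributed: 37 + 46 + 0 + 31 + 27 + 7 + 37 + 50 + 53 + 17 + 33 = 338.
Each receives 9.8 × 338 / 11 = 301.13 from the mitigation fund.
Sam keeps 54 − 37 = 17, so Sam's payoff is 17 + 301.13 = 318.13.

318.13 billion dollars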